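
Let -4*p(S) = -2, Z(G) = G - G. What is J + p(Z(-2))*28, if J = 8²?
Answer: 78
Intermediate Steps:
Z(G) = 0
p(S) = ½ (p(S) = -¼*(-2) = ½)
J = 64
J + p(Z(-2))*28 = 64 + (½)*28 = 64 + 14 = 78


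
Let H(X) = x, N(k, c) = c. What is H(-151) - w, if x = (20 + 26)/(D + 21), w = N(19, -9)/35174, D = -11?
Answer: 809047/175870 ≈ 4.6003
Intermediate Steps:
w = -9/35174 ≈ -0.00025587
x = 23/5 (x = (20 + 26)/(-11 + 21) = 46/10 = 46*(⅒) = 23/5 ≈ 4.6000)
H(X) = 23/5
H(-151) - w = 23/5 - 1*(-9/35174) = 23/5 + 9/35174 = 809047/175870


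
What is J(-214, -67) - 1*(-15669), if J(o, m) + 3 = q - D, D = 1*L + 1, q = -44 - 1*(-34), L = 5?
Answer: 15650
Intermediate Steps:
q = -10 (q = -44 + 34 = -10)
D = 6 (D = 1*5 + 1 = 5 + 1 = 6)
J(o, m) = -19 (J(o, m) = -3 + (-10 - 1*6) = -3 + (-10 - 6) = -3 - 16 = -19)
J(-214, -67) - 1*(-15669) = -19 - 1*(-15669) = -19 + 15669 = 15650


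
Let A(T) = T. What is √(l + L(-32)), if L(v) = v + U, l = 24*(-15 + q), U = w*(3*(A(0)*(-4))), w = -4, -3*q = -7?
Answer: 4*I*√21 ≈ 18.33*I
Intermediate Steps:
q = 7/3 (q = -⅓*(-7) = 7/3 ≈ 2.3333)
U = 0 (U = -12*0*(-4) = -12*0 = -4*0 = 0)
l = -304 (l = 24*(-15 + 7/3) = 24*(-38/3) = -304)
L(v) = v (L(v) = v + 0 = v)
√(l + L(-32)) = √(-304 - 32) = √(-336) = 4*I*√21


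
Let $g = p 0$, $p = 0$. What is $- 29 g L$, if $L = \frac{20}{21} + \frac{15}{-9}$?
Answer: $0$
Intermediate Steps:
$L = - \frac{5}{7}$ ($L = 20 \cdot \frac{1}{21} + 15 \left(- \frac{1}{9}\right) = \frac{20}{21} - \frac{5}{3} = - \frac{5}{7} \approx -0.71429$)
$g = 0$ ($g = 0 \cdot 0 = 0$)
$- 29 g L = \left(-29\right) 0 \left(- \frac{5}{7}\right) = 0 \left(- \frac{5}{7}\right) = 0$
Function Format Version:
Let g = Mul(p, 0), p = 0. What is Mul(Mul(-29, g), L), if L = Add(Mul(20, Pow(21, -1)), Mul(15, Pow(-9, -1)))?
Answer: 0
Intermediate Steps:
L = Rational(-5, 7) (L = Add(Mul(20, Rational(1, 21)), Mul(15, Rational(-1, 9))) = Add(Rational(20, 21), Rational(-5, 3)) = Rational(-5, 7) ≈ -0.71429)
g = 0 (g = Mul(0, 0) = 0)
Mul(Mul(-29, g), L) = Mul(Mul(-29, 0), Rational(-5, 7)) = Mul(0, Rational(-5, 7)) = 0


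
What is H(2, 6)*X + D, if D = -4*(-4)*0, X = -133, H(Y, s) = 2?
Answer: -266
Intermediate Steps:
D = 0 (D = 16*0 = 0)
H(2, 6)*X + D = 2*(-133) + 0 = -266 + 0 = -266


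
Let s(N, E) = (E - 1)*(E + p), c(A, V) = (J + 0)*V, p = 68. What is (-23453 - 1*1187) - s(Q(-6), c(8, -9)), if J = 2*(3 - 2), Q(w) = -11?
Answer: -23690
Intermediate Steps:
J = 2 (J = 2*1 = 2)
c(A, V) = 2*V (c(A, V) = (2 + 0)*V = 2*V)
s(N, E) = (-1 + E)*(68 + E) (s(N, E) = (E - 1)*(E + 68) = (-1 + E)*(68 + E))
(-23453 - 1*1187) - s(Q(-6), c(8, -9)) = (-23453 - 1*1187) - (-68 + (2*(-9))**2 + 67*(2*(-9))) = (-23453 - 1187) - (-68 + (-18)**2 + 67*(-18)) = -24640 - (-68 + 324 - 1206) = -24640 - 1*(-950) = -24640 + 950 = -23690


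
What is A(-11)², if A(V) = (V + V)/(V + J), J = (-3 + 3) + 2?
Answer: 484/81 ≈ 5.9753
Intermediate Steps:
J = 2 (J = 0 + 2 = 2)
A(V) = 2*V/(2 + V) (A(V) = (V + V)/(V + 2) = (2*V)/(2 + V) = 2*V/(2 + V))
A(-11)² = (2*(-11)/(2 - 11))² = (2*(-11)/(-9))² = (2*(-11)*(-⅑))² = (22/9)² = 484/81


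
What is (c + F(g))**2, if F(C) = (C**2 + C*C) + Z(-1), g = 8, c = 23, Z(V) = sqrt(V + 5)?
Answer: 23409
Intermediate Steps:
Z(V) = sqrt(5 + V)
F(C) = 2 + 2*C**2 (F(C) = (C**2 + C*C) + sqrt(5 - 1) = (C**2 + C**2) + sqrt(4) = 2*C**2 + 2 = 2 + 2*C**2)
(c + F(g))**2 = (23 + (2 + 2*8**2))**2 = (23 + (2 + 2*64))**2 = (23 + (2 + 128))**2 = (23 + 130)**2 = 153**2 = 23409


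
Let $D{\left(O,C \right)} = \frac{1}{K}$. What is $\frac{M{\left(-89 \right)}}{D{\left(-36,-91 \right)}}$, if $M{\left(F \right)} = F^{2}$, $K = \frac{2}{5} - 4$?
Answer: $- \frac{142578}{5} \approx -28516.0$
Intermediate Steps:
$K = - \frac{18}{5}$ ($K = 2 \cdot \frac{1}{5} - 4 = \frac{2}{5} - 4 = - \frac{18}{5} \approx -3.6$)
$D{\left(O,C \right)} = - \frac{5}{18}$ ($D{\left(O,C \right)} = \frac{1}{- \frac{18}{5}} = - \frac{5}{18}$)
$\frac{M{\left(-89 \right)}}{D{\left(-36,-91 \right)}} = \frac{\left(-89\right)^{2}}{- \frac{5}{18}} = 7921 \left(- \frac{18}{5}\right) = - \frac{142578}{5}$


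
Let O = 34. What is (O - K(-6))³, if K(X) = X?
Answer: 64000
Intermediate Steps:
(O - K(-6))³ = (34 - 1*(-6))³ = (34 + 6)³ = 40³ = 64000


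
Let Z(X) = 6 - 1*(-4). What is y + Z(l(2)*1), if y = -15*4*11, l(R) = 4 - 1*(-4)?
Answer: -650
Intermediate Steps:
l(R) = 8 (l(R) = 4 + 4 = 8)
y = -660 (y = -60*11 = -660)
Z(X) = 10 (Z(X) = 6 + 4 = 10)
y + Z(l(2)*1) = -660 + 10 = -650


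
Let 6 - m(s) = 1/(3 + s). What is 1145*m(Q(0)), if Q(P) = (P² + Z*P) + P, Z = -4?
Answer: 19465/3 ≈ 6488.3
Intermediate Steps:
Q(P) = P² - 3*P (Q(P) = (P² - 4*P) + P = P² - 3*P)
m(s) = 6 - 1/(3 + s)
1145*m(Q(0)) = 1145*((17 + 6*(0*(-3 + 0)))/(3 + 0*(-3 + 0))) = 1145*((17 + 6*(0*(-3)))/(3 + 0*(-3))) = 1145*((17 + 6*0)/(3 + 0)) = 1145*((17 + 0)/3) = 1145*((⅓)*17) = 1145*(17/3) = 19465/3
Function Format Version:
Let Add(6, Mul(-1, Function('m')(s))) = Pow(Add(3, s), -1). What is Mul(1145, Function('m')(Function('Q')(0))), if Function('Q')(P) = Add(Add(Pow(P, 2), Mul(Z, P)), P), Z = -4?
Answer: Rational(19465, 3) ≈ 6488.3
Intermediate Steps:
Function('Q')(P) = Add(Pow(P, 2), Mul(-3, P)) (Function('Q')(P) = Add(Add(Pow(P, 2), Mul(-4, P)), P) = Add(Pow(P, 2), Mul(-3, P)))
Function('m')(s) = Add(6, Mul(-1, Pow(Add(3, s), -1)))
Mul(1145, Function('m')(Function('Q')(0))) = Mul(1145, Mul(Pow(Add(3, Mul(0, Add(-3, 0))), -1), Add(17, Mul(6, Mul(0, Add(-3, 0)))))) = Mul(1145, Mul(Pow(Add(3, Mul(0, -3)), -1), Add(17, Mul(6, Mul(0, -3))))) = Mul(1145, Mul(Pow(Add(3, 0), -1), Add(17, Mul(6, 0)))) = Mul(1145, Mul(Pow(3, -1), Add(17, 0))) = Mul(1145, Mul(Rational(1, 3), 17)) = Mul(1145, Rational(17, 3)) = Rational(19465, 3)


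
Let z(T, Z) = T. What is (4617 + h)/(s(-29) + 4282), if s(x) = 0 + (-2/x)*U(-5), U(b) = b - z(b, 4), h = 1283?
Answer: 2950/2141 ≈ 1.3779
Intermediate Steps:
U(b) = 0 (U(b) = b - b = 0)
s(x) = 0 (s(x) = 0 - 2/x*0 = 0 + 0 = 0)
(4617 + h)/(s(-29) + 4282) = (4617 + 1283)/(0 + 4282) = 5900/4282 = 5900*(1/4282) = 2950/2141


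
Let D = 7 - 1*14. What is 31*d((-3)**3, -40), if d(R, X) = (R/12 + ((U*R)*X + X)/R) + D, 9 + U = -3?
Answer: 1581031/108 ≈ 14639.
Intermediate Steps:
U = -12 (U = -9 - 3 = -12)
D = -7 (D = 7 - 14 = -7)
d(R, X) = -7 + R/12 + (X - 12*R*X)/R (d(R, X) = (R/12 + ((-12*R)*X + X)/R) - 7 = (R*(1/12) + (-12*R*X + X)/R) - 7 = (R/12 + (X - 12*R*X)/R) - 7 = -7 + R/12 + (X - 12*R*X)/R)
31*d((-3)**3, -40) = 31*(-7 - 12*(-40) + (1/12)*(-3)**3 - 40/((-3)**3)) = 31*(-7 + 480 + (1/12)*(-27) - 40/(-27)) = 31*(-7 + 480 - 9/4 - 40*(-1/27)) = 31*(-7 + 480 - 9/4 + 40/27) = 31*(51001/108) = 1581031/108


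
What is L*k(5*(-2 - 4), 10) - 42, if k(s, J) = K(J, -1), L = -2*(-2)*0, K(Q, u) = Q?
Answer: -42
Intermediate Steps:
L = 0 (L = 4*0 = 0)
k(s, J) = J
L*k(5*(-2 - 4), 10) - 42 = 0*10 - 42 = 0 - 42 = -42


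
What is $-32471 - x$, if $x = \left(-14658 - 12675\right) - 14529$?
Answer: $9391$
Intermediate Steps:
$x = -41862$ ($x = -27333 - 14529 = -41862$)
$-32471 - x = -32471 - -41862 = -32471 + 41862 = 9391$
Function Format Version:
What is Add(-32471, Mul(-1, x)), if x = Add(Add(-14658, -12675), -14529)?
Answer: 9391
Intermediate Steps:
x = -41862 (x = Add(-27333, -14529) = -41862)
Add(-32471, Mul(-1, x)) = Add(-32471, Mul(-1, -41862)) = Add(-32471, 41862) = 9391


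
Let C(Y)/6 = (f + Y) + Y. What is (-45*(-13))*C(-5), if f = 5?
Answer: -17550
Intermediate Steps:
C(Y) = 30 + 12*Y (C(Y) = 6*((5 + Y) + Y) = 6*(5 + 2*Y) = 30 + 12*Y)
(-45*(-13))*C(-5) = (-45*(-13))*(30 + 12*(-5)) = 585*(30 - 60) = 585*(-30) = -17550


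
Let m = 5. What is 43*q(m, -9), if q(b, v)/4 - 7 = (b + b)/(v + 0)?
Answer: 9116/9 ≈ 1012.9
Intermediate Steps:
q(b, v) = 28 + 8*b/v (q(b, v) = 28 + 4*((b + b)/(v + 0)) = 28 + 4*((2*b)/v) = 28 + 4*(2*b/v) = 28 + 8*b/v)
43*q(m, -9) = 43*(28 + 8*5/(-9)) = 43*(28 + 8*5*(-⅑)) = 43*(28 - 40/9) = 43*(212/9) = 9116/9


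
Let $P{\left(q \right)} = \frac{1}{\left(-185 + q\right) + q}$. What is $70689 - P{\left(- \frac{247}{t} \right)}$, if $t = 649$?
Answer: $\frac{8522195800}{120559} \approx 70689.0$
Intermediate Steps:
$P{\left(q \right)} = \frac{1}{-185 + 2 q}$
$70689 - P{\left(- \frac{247}{t} \right)} = 70689 - \frac{1}{-185 + 2 \left(- \frac{247}{649}\right)} = 70689 - \frac{1}{-185 - \frac{494}{649}} = 70689 - \frac{1}{- \frac{120559}{649}} = 70689 - - \frac{649}{120559} = 70689 + \frac{649}{120559} = \frac{8522195800}{120559}$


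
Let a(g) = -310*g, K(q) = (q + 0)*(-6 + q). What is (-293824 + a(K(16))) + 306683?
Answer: -36741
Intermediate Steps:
K(q) = q*(-6 + q)
(-293824 + a(K(16))) + 306683 = (-293824 - 4960*(-6 + 16)) + 306683 = (-293824 - 4960*10) + 306683 = (-293824 - 310*160) + 306683 = (-293824 - 49600) + 306683 = -343424 + 306683 = -36741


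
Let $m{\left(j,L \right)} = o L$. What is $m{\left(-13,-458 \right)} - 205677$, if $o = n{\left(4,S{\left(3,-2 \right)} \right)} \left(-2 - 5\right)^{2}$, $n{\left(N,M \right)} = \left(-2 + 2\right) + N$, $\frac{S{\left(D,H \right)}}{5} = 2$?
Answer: $-295445$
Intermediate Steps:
$S{\left(D,H \right)} = 10$ ($S{\left(D,H \right)} = 5 \cdot 2 = 10$)
$n{\left(N,M \right)} = N$ ($n{\left(N,M \right)} = 0 + N = N$)
$o = 196$ ($o = 4 \left(-2 - 5\right)^{2} = 4 \left(-7\right)^{2} = 4 \cdot 49 = 196$)
$m{\left(j,L \right)} = 196 L$
$m{\left(-13,-458 \right)} - 205677 = 196 \left(-458\right) - 205677 = -89768 - 205677 = -295445$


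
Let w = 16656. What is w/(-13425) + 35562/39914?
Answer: -31231289/89307575 ≈ -0.34970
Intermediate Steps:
w/(-13425) + 35562/39914 = 16656/(-13425) + 35562/39914 = 16656*(-1/13425) + 35562*(1/39914) = -5552/4475 + 17781/19957 = -31231289/89307575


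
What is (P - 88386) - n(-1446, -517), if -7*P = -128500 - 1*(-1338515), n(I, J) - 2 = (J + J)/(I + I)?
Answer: -2644348645/10122 ≈ -2.6125e+5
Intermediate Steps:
n(I, J) = 2 + J/I (n(I, J) = 2 + (J + J)/(I + I) = 2 + (2*J)/((2*I)) = 2 + (2*J)*(1/(2*I)) = 2 + J/I)
P = -1210015/7 (P = -(-128500 - 1*(-1338515))/7 = -(-128500 + 1338515)/7 = -⅐*1210015 = -1210015/7 ≈ -1.7286e+5)
(P - 88386) - n(-1446, -517) = (-1210015/7 - 88386) - (2 - 517/(-1446)) = -1828717/7 - (2 - 517*(-1/1446)) = -1828717/7 - (2 + 517/1446) = -1828717/7 - 1*3409/1446 = -1828717/7 - 3409/1446 = -2644348645/10122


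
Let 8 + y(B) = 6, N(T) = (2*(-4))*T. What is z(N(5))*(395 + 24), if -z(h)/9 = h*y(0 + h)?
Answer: -301680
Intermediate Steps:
N(T) = -8*T
y(B) = -2 (y(B) = -8 + 6 = -2)
z(h) = 18*h (z(h) = -9*h*(-2) = -(-18)*h = 18*h)
z(N(5))*(395 + 24) = (18*(-8*5))*(395 + 24) = (18*(-40))*419 = -720*419 = -301680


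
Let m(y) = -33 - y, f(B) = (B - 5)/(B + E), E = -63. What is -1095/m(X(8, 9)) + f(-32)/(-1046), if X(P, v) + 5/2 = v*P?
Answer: 43522543/4074170 ≈ 10.683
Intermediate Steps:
X(P, v) = -5/2 + P*v (X(P, v) = -5/2 + v*P = -5/2 + P*v)
f(B) = (-5 + B)/(-63 + B) (f(B) = (B - 5)/(B - 63) = (-5 + B)/(-63 + B))
-1095/m(X(8, 9)) + f(-32)/(-1046) = -1095/(-33 - (-5/2 + 8*9)) + ((-5 - 32)/(-63 - 32))/(-1046) = -1095/(-33 - (-5/2 + 72)) + (-37/(-95))*(-1/1046) = -1095/(-33 - 1*139/2) - 1/95*(-37)*(-1/1046) = -1095/(-33 - 139/2) + (37/95)*(-1/1046) = -1095/(-205/2) - 37/99370 = -1095*(-2/205) - 37/99370 = 438/41 - 37/99370 = 43522543/4074170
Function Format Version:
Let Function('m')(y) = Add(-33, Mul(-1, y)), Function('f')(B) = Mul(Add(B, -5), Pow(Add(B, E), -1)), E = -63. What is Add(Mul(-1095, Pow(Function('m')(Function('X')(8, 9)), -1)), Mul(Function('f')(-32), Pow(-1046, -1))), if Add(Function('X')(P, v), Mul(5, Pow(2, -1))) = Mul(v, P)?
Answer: Rational(43522543, 4074170) ≈ 10.683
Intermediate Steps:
Function('X')(P, v) = Add(Rational(-5, 2), Mul(P, v)) (Function('X')(P, v) = Add(Rational(-5, 2), Mul(v, P)) = Add(Rational(-5, 2), Mul(P, v)))
Function('f')(B) = Mul(Pow(Add(-63, B), -1), Add(-5, B)) (Function('f')(B) = Mul(Add(B, -5), Pow(Add(B, -63), -1)) = Mul(Add(-5, B), Pow(Add(-63, B), -1)) = Mul(Pow(Add(-63, B), -1), Add(-5, B)))
Add(Mul(-1095, Pow(Function('m')(Function('X')(8, 9)), -1)), Mul(Function('f')(-32), Pow(-1046, -1))) = Add(Mul(-1095, Pow(Add(-33, Mul(-1, Add(Rational(-5, 2), Mul(8, 9)))), -1)), Mul(Mul(Pow(Add(-63, -32), -1), Add(-5, -32)), Pow(-1046, -1))) = Add(Mul(-1095, Pow(Add(-33, Mul(-1, Add(Rational(-5, 2), 72))), -1)), Mul(Mul(Pow(-95, -1), -37), Rational(-1, 1046))) = Add(Mul(-1095, Pow(Add(-33, Mul(-1, Rational(139, 2))), -1)), Mul(Mul(Rational(-1, 95), -37), Rational(-1, 1046))) = Add(Mul(-1095, Pow(Add(-33, Rational(-139, 2)), -1)), Mul(Rational(37, 95), Rational(-1, 1046))) = Add(Mul(-1095, Pow(Rational(-205, 2), -1)), Rational(-37, 99370)) = Add(Mul(-1095, Rational(-2, 205)), Rational(-37, 99370)) = Add(Rational(438, 41), Rational(-37, 99370)) = Rational(43522543, 4074170)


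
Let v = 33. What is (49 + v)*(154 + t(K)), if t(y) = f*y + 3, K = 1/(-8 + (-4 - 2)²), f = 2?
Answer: 90159/7 ≈ 12880.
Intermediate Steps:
K = 1/28 (K = 1/(-8 + (-6)²) = 1/(-8 + 36) = 1/28 ≈ 0.035714)
t(y) = 3 + 2*y (t(y) = 2*y + 3 = 3 + 2*y)
(49 + v)*(154 + t(K)) = (49 + 33)*(154 + (3 + 2*(1/28))) = 82*(154 + (3 + 1/14)) = 82*(154 + 43/14) = 82*(2199/14) = 90159/7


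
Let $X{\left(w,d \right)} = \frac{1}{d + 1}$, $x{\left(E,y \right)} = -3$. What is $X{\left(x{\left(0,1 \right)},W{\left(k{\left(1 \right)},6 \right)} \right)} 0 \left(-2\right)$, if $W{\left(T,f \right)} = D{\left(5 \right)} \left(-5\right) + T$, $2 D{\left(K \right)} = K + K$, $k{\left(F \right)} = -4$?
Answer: $0$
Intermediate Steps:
$D{\left(K \right)} = K$ ($D{\left(K \right)} = \frac{K + K}{2} = \frac{2 K}{2} = K$)
$W{\left(T,f \right)} = -25 + T$ ($W{\left(T,f \right)} = 5 \left(-5\right) + T = -25 + T$)
$X{\left(w,d \right)} = \frac{1}{1 + d}$
$X{\left(x{\left(0,1 \right)},W{\left(k{\left(1 \right)},6 \right)} \right)} 0 \left(-2\right) = \frac{1}{1 - 29} \cdot 0 \left(-2\right) = \frac{1}{-28} \cdot 0 \left(-2\right) = \left(- \frac{1}{28}\right) 0 \left(-2\right) = 0 \left(-2\right) = 0$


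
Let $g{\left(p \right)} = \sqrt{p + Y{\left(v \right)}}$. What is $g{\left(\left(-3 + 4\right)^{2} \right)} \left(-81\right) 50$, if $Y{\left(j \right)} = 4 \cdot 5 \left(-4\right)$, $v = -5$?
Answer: $- 4050 i \sqrt{79} \approx - 35997.0 i$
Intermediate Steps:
$Y{\left(j \right)} = -80$ ($Y{\left(j \right)} = 20 \left(-4\right) = -80$)
$g{\left(p \right)} = \sqrt{-80 + p}$ ($g{\left(p \right)} = \sqrt{p - 80} = \sqrt{-80 + p}$)
$g{\left(\left(-3 + 4\right)^{2} \right)} \left(-81\right) 50 = \sqrt{-80 + \left(-3 + 4\right)^{2}} \left(-81\right) 50 = \sqrt{-80 + 1^{2}} \left(-81\right) 50 = \sqrt{-80 + 1} \left(-81\right) 50 = \sqrt{-79} \left(-81\right) 50 = i \sqrt{79} \left(-81\right) 50 = - 81 i \sqrt{79} \cdot 50 = - 4050 i \sqrt{79}$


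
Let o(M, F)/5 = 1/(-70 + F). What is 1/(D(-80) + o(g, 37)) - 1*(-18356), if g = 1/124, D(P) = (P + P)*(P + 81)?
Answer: 97011427/5285 ≈ 18356.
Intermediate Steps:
D(P) = 2*P*(81 + P) (D(P) = (2*P)*(81 + P) = 2*P*(81 + P))
g = 1/124 ≈ 0.0080645
o(M, F) = 5/(-70 + F)
1/(D(-80) + o(g, 37)) - 1*(-18356) = 1/(2*(-80)*(81 - 80) + 5/(-70 + 37)) - 1*(-18356) = 1/(2*(-80)*1 + 5/(-33)) + 18356 = 1/(-160 + 5*(-1/33)) + 18356 = 1/(-160 - 5/33) + 18356 = 1/(-5285/33) + 18356 = -33/5285 + 18356 = 97011427/5285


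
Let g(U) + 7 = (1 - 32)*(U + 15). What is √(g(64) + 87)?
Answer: I*√2369 ≈ 48.672*I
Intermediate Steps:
g(U) = -472 - 31*U (g(U) = -7 + (1 - 32)*(U + 15) = -7 - 31*(15 + U) = -7 + (-465 - 31*U) = -472 - 31*U)
√(g(64) + 87) = √((-472 - 31*64) + 87) = √((-472 - 1984) + 87) = √(-2456 + 87) = √(-2369) = I*√2369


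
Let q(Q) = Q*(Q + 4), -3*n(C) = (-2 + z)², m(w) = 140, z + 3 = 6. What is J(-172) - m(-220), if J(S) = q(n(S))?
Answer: -1271/9 ≈ -141.22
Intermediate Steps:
z = 3 (z = -3 + 6 = 3)
n(C) = -⅓ (n(C) = -(-2 + 3)²/3 = -⅓*1² = -⅓*1 = -⅓)
q(Q) = Q*(4 + Q)
J(S) = -11/9 (J(S) = -(4 - ⅓)/3 = -⅓*11/3 = -11/9)
J(-172) - m(-220) = -11/9 - 1*140 = -11/9 - 140 = -1271/9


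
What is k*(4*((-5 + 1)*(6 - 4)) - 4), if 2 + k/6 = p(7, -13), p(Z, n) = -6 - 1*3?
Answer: 2376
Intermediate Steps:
p(Z, n) = -9 (p(Z, n) = -6 - 3 = -9)
k = -66 (k = -12 + 6*(-9) = -12 - 54 = -66)
k*(4*((-5 + 1)*(6 - 4)) - 4) = -66*(4*((-5 + 1)*(6 - 4)) - 4) = -66*(4*(-4*2) - 4) = -66*(4*(-8) - 4) = -66*(-32 - 4) = -66*(-36) = 2376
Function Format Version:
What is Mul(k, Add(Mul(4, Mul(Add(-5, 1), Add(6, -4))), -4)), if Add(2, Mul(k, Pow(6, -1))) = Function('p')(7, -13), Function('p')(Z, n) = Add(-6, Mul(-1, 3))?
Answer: 2376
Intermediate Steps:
Function('p')(Z, n) = -9 (Function('p')(Z, n) = Add(-6, -3) = -9)
k = -66 (k = Add(-12, Mul(6, -9)) = Add(-12, -54) = -66)
Mul(k, Add(Mul(4, Mul(Add(-5, 1), Add(6, -4))), -4)) = Mul(-66, Add(Mul(4, Mul(Add(-5, 1), Add(6, -4))), -4)) = Mul(-66, Add(Mul(4, Mul(-4, 2)), -4)) = Mul(-66, Add(Mul(4, -8), -4)) = Mul(-66, Add(-32, -4)) = Mul(-66, -36) = 2376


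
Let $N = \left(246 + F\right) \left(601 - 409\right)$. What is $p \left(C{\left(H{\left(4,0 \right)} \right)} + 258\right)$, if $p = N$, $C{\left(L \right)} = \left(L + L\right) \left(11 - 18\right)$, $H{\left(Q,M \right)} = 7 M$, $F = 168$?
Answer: $20507904$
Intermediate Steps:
$C{\left(L \right)} = - 14 L$ ($C{\left(L \right)} = 2 L \left(-7\right) = - 14 L$)
$N = 79488$ ($N = \left(246 + 168\right) \left(601 - 409\right) = 414 \cdot 192 = 79488$)
$p = 79488$
$p \left(C{\left(H{\left(4,0 \right)} \right)} + 258\right) = 79488 \left(- 14 \cdot 7 \cdot 0 + 258\right) = 79488 \left(\left(-14\right) 0 + 258\right) = 79488 \left(0 + 258\right) = 79488 \cdot 258 = 20507904$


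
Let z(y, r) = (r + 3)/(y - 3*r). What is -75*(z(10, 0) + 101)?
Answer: -15195/2 ≈ -7597.5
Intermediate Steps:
z(y, r) = (3 + r)/(y - 3*r)
-75*(z(10, 0) + 101) = -75*((3 + 0)/(10 - 3*0) + 101) = -75*(3/(10 + 0) + 101) = -75*(3/10 + 101) = -75*1013/10 = -15195/2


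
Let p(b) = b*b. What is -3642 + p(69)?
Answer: 1119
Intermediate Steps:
p(b) = b²
-3642 + p(69) = -3642 + 69² = -3642 + 4761 = 1119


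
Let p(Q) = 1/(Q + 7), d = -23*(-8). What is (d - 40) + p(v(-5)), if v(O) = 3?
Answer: 1441/10 ≈ 144.10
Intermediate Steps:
d = 184
p(Q) = 1/(7 + Q)
(d - 40) + p(v(-5)) = (184 - 40) + 1/(7 + 3) = 144 + 1/10 = 144 + ⅒ = 1441/10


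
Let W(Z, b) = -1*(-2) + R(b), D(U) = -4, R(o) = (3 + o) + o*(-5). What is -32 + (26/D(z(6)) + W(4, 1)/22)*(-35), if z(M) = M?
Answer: 2133/11 ≈ 193.91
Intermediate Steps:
R(o) = 3 - 4*o (R(o) = (3 + o) - 5*o = 3 - 4*o)
W(Z, b) = 5 - 4*b (W(Z, b) = -1*(-2) + (3 - 4*b) = 2 + (3 - 4*b) = 5 - 4*b)
-32 + (26/D(z(6)) + W(4, 1)/22)*(-35) = -32 + (26/(-4) + (5 - 4*1)/22)*(-35) = -32 + (26*(-¼) + (5 - 4)*(1/22))*(-35) = -32 + (-13/2 + 1*(1/22))*(-35) = -32 + (-13/2 + 1/22)*(-35) = -32 - 71/11*(-35) = -32 + 2485/11 = 2133/11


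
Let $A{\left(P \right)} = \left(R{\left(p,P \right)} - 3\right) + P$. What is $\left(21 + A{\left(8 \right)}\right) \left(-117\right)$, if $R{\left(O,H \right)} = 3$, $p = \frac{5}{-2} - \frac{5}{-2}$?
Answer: $-3393$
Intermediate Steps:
$p = 0$ ($p = 5 \left(- \frac{1}{2}\right) - - \frac{5}{2} = - \frac{5}{2} + \frac{5}{2} = 0$)
$A{\left(P \right)} = P$ ($A{\left(P \right)} = \left(3 - 3\right) + P = 0 + P = P$)
$\left(21 + A{\left(8 \right)}\right) \left(-117\right) = \left(21 + 8\right) \left(-117\right) = 29 \left(-117\right) = -3393$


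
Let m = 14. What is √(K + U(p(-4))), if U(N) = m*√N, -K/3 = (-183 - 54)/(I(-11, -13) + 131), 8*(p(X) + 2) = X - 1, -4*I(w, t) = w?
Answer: √(6086160 + 4007150*I*√42)/1070 ≈ 3.7824 + 2.9984*I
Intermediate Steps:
I(w, t) = -w/4
p(X) = -17/8 + X/8 (p(X) = -2 + (X - 1)/8 = -2 + (-1 + X)/8 = -2 + (-⅛ + X/8) = -17/8 + X/8)
K = 2844/535 (K = -3*(-183 - 54)/(-¼*(-11) + 131) = -(-711)/(11/4 + 131) = -(-711)/535/4 = -(-711)*4/535 = -3*(-948/535) = 2844/535 ≈ 5.3159)
U(N) = 14*√N
√(K + U(p(-4))) = √(2844/535 + 14*√(-17/8 + (⅛)*(-4))) = √(2844/535 + 14*√(-17/8 - ½)) = √(2844/535 + 14*√(-21/8)) = √(2844/535 + 14*(I*√42/4)) = √(2844/535 + 7*I*√42/2)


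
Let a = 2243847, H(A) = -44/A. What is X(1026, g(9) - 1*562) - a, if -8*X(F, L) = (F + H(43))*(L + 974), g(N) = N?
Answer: -395219261/172 ≈ -2.2978e+6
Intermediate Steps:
X(F, L) = -(974 + L)*(-44/43 + F)/8 (X(F, L) = -(F - 44/43)*(L + 974)/8 = -(F - 44*1/43)*(974 + L)/8 = -(F - 44/43)*(974 + L)/8 = -(-44/43 + F)*(974 + L)/8 = -(974 + L)*(-44/43 + F)/8)
X(1026, g(9) - 1*562) - a = (5357/43 - 487/4*1026 + 11*(9 - 1*562)/86 - 1/8*1026*(9 - 1*562)) - 1*2243847 = (5357/43 - 249831/2 + 11*(9 - 562)/86 - 1/8*1026*(9 - 562)) - 2243847 = (5357/43 - 249831/2 + (11/86)*(-553) - 1/8*1026*(-553)) - 2243847 = (5357/43 - 249831/2 - 6083/86 + 283689/4) - 2243847 = -9277577/172 - 2243847 = -395219261/172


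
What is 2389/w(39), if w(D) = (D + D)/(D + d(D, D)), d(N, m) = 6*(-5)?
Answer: 7167/26 ≈ 275.65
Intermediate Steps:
d(N, m) = -30
w(D) = 2*D/(-30 + D) (w(D) = (D + D)/(D - 30) = (2*D)/(-30 + D) = 2*D/(-30 + D))
2389/w(39) = 2389/((2*39/(-30 + 39))) = 2389/((2*39/9)) = 2389/((2*39*(⅑))) = 2389/(26/3) = 2389*(3/26) = 7167/26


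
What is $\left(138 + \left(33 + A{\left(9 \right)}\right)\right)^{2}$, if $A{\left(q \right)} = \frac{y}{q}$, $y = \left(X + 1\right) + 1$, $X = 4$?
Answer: $\frac{265225}{9} \approx 29469.0$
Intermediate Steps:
$y = 6$ ($y = \left(4 + 1\right) + 1 = 5 + 1 = 6$)
$A{\left(q \right)} = \frac{6}{q}$
$\left(138 + \left(33 + A{\left(9 \right)}\right)\right)^{2} = \left(138 + \left(33 + \frac{6}{9}\right)\right)^{2} = \left(138 + \left(33 + 6 \cdot \frac{1}{9}\right)\right)^{2} = \left(138 + \left(33 + \frac{2}{3}\right)\right)^{2} = \left(138 + \frac{101}{3}\right)^{2} = \left(\frac{515}{3}\right)^{2} = \frac{265225}{9}$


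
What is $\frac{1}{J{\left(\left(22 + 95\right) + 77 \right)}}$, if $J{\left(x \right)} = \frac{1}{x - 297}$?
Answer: $-103$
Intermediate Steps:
$J{\left(x \right)} = \frac{1}{-297 + x}$
$\frac{1}{J{\left(\left(22 + 95\right) + 77 \right)}} = \frac{1}{\frac{1}{-297 + \left(\left(22 + 95\right) + 77\right)}} = \frac{1}{\frac{1}{-297 + \left(117 + 77\right)}} = \frac{1}{\frac{1}{-297 + 194}} = \frac{1}{\frac{1}{-103}} = \frac{1}{- \frac{1}{103}} = -103$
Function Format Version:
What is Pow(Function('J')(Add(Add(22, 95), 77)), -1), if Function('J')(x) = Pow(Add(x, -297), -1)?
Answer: -103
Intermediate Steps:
Function('J')(x) = Pow(Add(-297, x), -1)
Pow(Function('J')(Add(Add(22, 95), 77)), -1) = Pow(Pow(Add(-297, Add(Add(22, 95), 77)), -1), -1) = Pow(Pow(Add(-297, Add(117, 77)), -1), -1) = Pow(Pow(Add(-297, 194), -1), -1) = Pow(Pow(-103, -1), -1) = Pow(Rational(-1, 103), -1) = -103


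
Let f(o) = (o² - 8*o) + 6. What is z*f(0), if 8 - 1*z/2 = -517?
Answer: 6300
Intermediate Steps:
z = 1050 (z = 16 - 2*(-517) = 16 + 1034 = 1050)
f(o) = 6 + o² - 8*o
z*f(0) = 1050*(6 + 0² - 8*0) = 1050*(6 + 0 + 0) = 1050*6 = 6300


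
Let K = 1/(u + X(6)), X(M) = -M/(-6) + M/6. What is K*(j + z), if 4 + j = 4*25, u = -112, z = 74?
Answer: -17/11 ≈ -1.5455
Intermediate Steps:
X(M) = M/3 (X(M) = -M*(-1/6) + M*(1/6) = M/6 + M/6 = M/3)
j = 96 (j = -4 + 4*25 = -4 + 100 = 96)
K = -1/110 (K = 1/(-112 + (1/3)*6) = 1/(-112 + 2) = 1/(-110) = -1/110 ≈ -0.0090909)
K*(j + z) = -(96 + 74)/110 = -1/110*170 = -17/11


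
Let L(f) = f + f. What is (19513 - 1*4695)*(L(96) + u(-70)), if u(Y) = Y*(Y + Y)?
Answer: 148061456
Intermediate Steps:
L(f) = 2*f
u(Y) = 2*Y**2 (u(Y) = Y*(2*Y) = 2*Y**2)
(19513 - 1*4695)*(L(96) + u(-70)) = (19513 - 1*4695)*(2*96 + 2*(-70)**2) = (19513 - 4695)*(192 + 2*4900) = 14818*(192 + 9800) = 14818*9992 = 148061456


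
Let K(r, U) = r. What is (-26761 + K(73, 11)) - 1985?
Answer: -28673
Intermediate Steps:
(-26761 + K(73, 11)) - 1985 = (-26761 + 73) - 1985 = -26688 - 1985 = -28673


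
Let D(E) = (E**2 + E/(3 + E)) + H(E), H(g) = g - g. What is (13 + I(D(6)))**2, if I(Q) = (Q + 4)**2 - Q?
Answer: 215238241/81 ≈ 2.6573e+6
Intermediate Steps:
H(g) = 0
D(E) = E**2 + E/(3 + E) (D(E) = (E**2 + E/(3 + E)) + 0 = E**2 + E/(3 + E))
I(Q) = (4 + Q)**2 - Q
(13 + I(D(6)))**2 = (13 + ((4 + 6*(1 + 6**2 + 3*6)/(3 + 6))**2 - 6*(1 + 6**2 + 3*6)/(3 + 6)))**2 = (13 + ((4 + 6*(1 + 36 + 18)/9)**2 - 6*(1 + 36 + 18)/9))**2 = (13 + ((4 + 6*(1/9)*55)**2 - 6*55/9))**2 = (13 + ((4 + 110/3)**2 - 1*110/3))**2 = (13 + ((122/3)**2 - 110/3))**2 = (13 + (14884/9 - 110/3))**2 = (13 + 14554/9)**2 = (14671/9)**2 = 215238241/81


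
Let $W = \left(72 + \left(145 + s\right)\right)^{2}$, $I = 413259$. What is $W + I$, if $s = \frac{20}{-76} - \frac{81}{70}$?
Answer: $\frac{813222776941}{1768900} \approx 4.5973 \cdot 10^{5}$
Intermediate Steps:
$s = - \frac{1889}{1330}$ ($s = 20 \left(- \frac{1}{76}\right) - \frac{81}{70} = - \frac{5}{19} - \frac{81}{70} = - \frac{1889}{1330} \approx -1.4203$)
$W = \frac{82208931841}{1768900}$ ($W = \left(72 + \left(145 - \frac{1889}{1330}\right)\right)^{2} = \left(72 + \frac{190961}{1330}\right)^{2} = \left(\frac{286721}{1330}\right)^{2} = \frac{82208931841}{1768900} \approx 46475.0$)
$W + I = \frac{82208931841}{1768900} + 413259 = \frac{813222776941}{1768900}$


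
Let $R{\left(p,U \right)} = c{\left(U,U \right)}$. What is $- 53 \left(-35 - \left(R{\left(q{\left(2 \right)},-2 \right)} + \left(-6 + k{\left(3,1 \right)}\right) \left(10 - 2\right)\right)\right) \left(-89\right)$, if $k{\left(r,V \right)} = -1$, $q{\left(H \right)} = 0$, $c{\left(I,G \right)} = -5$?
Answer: $122642$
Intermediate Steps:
$R{\left(p,U \right)} = -5$
$- 53 \left(-35 - \left(R{\left(q{\left(2 \right)},-2 \right)} + \left(-6 + k{\left(3,1 \right)}\right) \left(10 - 2\right)\right)\right) \left(-89\right) = - 53 \left(-35 - \left(-5 + \left(-6 - 1\right) \left(10 - 2\right)\right)\right) \left(-89\right) = - 53 \left(-35 - \left(-5 - 56\right)\right) \left(-89\right) = - 53 \left(-35 - -61\right) \left(-89\right) = - 53 \left(-35 + 61\right) \left(-89\right) = \left(-53\right) 26 \left(-89\right) = \left(-1378\right) \left(-89\right) = 122642$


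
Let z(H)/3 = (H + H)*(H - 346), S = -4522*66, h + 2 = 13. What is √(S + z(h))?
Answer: 3*I*√35618 ≈ 566.18*I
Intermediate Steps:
h = 11 (h = -2 + 13 = 11)
S = -298452
z(H) = 6*H*(-346 + H) (z(H) = 3*((H + H)*(H - 346)) = 3*((2*H)*(-346 + H)) = 3*(2*H*(-346 + H)) = 6*H*(-346 + H))
√(S + z(h)) = √(-298452 + 6*11*(-346 + 11)) = √(-298452 + 6*11*(-335)) = √(-298452 - 22110) = √(-320562) = 3*I*√35618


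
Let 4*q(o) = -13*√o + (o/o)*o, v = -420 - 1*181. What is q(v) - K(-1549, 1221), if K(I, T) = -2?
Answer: -593/4 - 13*I*√601/4 ≈ -148.25 - 79.675*I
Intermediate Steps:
v = -601 (v = -420 - 181 = -601)
q(o) = -13*√o/4 + o/4 (q(o) = (-13*√o + (o/o)*o)/4 = (-13*√o + 1*o)/4 = (-13*√o + o)/4 = (o - 13*√o)/4 = -13*√o/4 + o/4)
q(v) - K(-1549, 1221) = (-13*I*√601/4 + (¼)*(-601)) - 1*(-2) = (-13*I*√601/4 - 601/4) + 2 = (-601/4 - 13*I*√601/4) + 2 = -593/4 - 13*I*√601/4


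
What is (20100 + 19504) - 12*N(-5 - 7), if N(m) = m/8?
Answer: 39622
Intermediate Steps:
N(m) = m/8 (N(m) = m*(⅛) = m/8)
(20100 + 19504) - 12*N(-5 - 7) = (20100 + 19504) - 12*(-5 - 7)/8 = 39604 - 12*(⅛)*(-12) = 39604 - 12*(-3)/2 = 39604 - 1*(-18) = 39604 + 18 = 39622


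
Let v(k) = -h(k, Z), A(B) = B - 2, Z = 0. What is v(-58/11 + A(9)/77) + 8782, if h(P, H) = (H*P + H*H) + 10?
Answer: 8772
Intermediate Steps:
A(B) = -2 + B
h(P, H) = 10 + H² + H*P (h(P, H) = (H*P + H²) + 10 = (H² + H*P) + 10 = 10 + H² + H*P)
v(k) = -10 (v(k) = -(10 + 0² + 0*k) = -(10 + 0 + 0) = -1*10 = -10)
v(-58/11 + A(9)/77) + 8782 = -10 + 8782 = 8772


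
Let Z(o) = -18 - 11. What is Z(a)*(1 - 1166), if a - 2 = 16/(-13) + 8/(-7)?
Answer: 33785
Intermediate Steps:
a = -34/91 (a = 2 + (16/(-13) + 8/(-7)) = 2 + (16*(-1/13) + 8*(-⅐)) = 2 + (-16/13 - 8/7) = 2 - 216/91 = -34/91 ≈ -0.37363)
Z(o) = -29
Z(a)*(1 - 1166) = -29*(1 - 1166) = -29*(-1165) = 33785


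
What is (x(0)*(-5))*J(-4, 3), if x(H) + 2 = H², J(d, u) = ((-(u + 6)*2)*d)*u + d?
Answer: 2120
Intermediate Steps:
J(d, u) = d + d*u*(-12 - 2*u) (J(d, u) = ((-(6 + u)*2)*d)*u + d = ((-(12 + 2*u))*d)*u + d = ((-12 - 2*u)*d)*u + d = (d*(-12 - 2*u))*u + d = d*u*(-12 - 2*u) + d = d + d*u*(-12 - 2*u))
x(H) = -2 + H²
(x(0)*(-5))*J(-4, 3) = ((-2 + 0²)*(-5))*(-4*(1 - 12*3 - 2*3²)) = ((-2 + 0)*(-5))*(-4*(1 - 36 - 2*9)) = (-2*(-5))*(-4*(1 - 36 - 18)) = 10*(-4*(-53)) = 10*212 = 2120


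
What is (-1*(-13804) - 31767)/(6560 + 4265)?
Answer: -17963/10825 ≈ -1.6594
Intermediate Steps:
(-1*(-13804) - 31767)/(6560 + 4265) = (13804 - 31767)/10825 = -17963*1/10825 = -17963/10825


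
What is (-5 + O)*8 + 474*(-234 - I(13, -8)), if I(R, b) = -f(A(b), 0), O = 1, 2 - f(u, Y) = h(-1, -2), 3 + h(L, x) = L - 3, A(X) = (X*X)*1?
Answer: -106682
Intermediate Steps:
A(X) = X**2 (A(X) = X**2*1 = X**2)
h(L, x) = -6 + L (h(L, x) = -3 + (L - 3) = -3 + (-3 + L) = -6 + L)
f(u, Y) = 9 (f(u, Y) = 2 - (-6 - 1) = 2 - 1*(-7) = 2 + 7 = 9)
I(R, b) = -9 (I(R, b) = -1*9 = -9)
(-5 + O)*8 + 474*(-234 - I(13, -8)) = (-5 + 1)*8 + 474*(-234 - 1*(-9)) = -4*8 + 474*(-234 + 9) = -32 + 474*(-225) = -32 - 106650 = -106682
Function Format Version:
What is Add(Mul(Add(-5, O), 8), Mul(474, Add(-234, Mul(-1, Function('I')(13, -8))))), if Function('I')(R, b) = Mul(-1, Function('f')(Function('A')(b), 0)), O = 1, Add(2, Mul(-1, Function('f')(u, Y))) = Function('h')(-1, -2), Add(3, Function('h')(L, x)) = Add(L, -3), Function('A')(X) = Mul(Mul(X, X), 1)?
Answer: -106682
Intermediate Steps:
Function('A')(X) = Pow(X, 2) (Function('A')(X) = Mul(Pow(X, 2), 1) = Pow(X, 2))
Function('h')(L, x) = Add(-6, L) (Function('h')(L, x) = Add(-3, Add(L, -3)) = Add(-3, Add(-3, L)) = Add(-6, L))
Function('f')(u, Y) = 9 (Function('f')(u, Y) = Add(2, Mul(-1, Add(-6, -1))) = Add(2, Mul(-1, -7)) = Add(2, 7) = 9)
Function('I')(R, b) = -9 (Function('I')(R, b) = Mul(-1, 9) = -9)
Add(Mul(Add(-5, O), 8), Mul(474, Add(-234, Mul(-1, Function('I')(13, -8))))) = Add(Mul(Add(-5, 1), 8), Mul(474, Add(-234, Mul(-1, -9)))) = Add(Mul(-4, 8), Mul(474, Add(-234, 9))) = Add(-32, Mul(474, -225)) = Add(-32, -106650) = -106682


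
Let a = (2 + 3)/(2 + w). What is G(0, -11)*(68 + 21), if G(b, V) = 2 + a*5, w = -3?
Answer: -2047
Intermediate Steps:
a = -5 (a = (2 + 3)/(2 - 3) = 5/(-1) = 5*(-1) = -5)
G(b, V) = -23 (G(b, V) = 2 - 5*5 = 2 - 25 = -23)
G(0, -11)*(68 + 21) = -23*(68 + 21) = -23*89 = -2047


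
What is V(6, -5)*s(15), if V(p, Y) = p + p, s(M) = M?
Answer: 180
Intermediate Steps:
V(p, Y) = 2*p
V(6, -5)*s(15) = (2*6)*15 = 12*15 = 180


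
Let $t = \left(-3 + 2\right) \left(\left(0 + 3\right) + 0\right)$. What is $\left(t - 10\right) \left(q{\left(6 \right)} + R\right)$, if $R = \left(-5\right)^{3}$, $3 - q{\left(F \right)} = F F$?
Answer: $2054$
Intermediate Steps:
$q{\left(F \right)} = 3 - F^{2}$ ($q{\left(F \right)} = 3 - F F = 3 - F^{2}$)
$t = -3$ ($t = - (3 + 0) = \left(-1\right) 3 = -3$)
$R = -125$
$\left(t - 10\right) \left(q{\left(6 \right)} + R\right) = \left(-3 - 10\right) \left(\left(3 - 6^{2}\right) - 125\right) = \left(-3 - 10\right) \left(\left(3 - 36\right) - 125\right) = - 13 \left(\left(3 - 36\right) - 125\right) = - 13 \left(-33 - 125\right) = \left(-13\right) \left(-158\right) = 2054$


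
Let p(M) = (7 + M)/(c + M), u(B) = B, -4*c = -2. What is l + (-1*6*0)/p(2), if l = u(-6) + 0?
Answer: -6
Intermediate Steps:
c = ½ (c = -¼*(-2) = ½ ≈ 0.50000)
p(M) = (7 + M)/(½ + M)
l = -6 (l = -6 + 0 = -6)
l + (-1*6*0)/p(2) = -6 + (-1*6*0)/((2*(7 + 2)/(1 + 2*2))) = -6 + (-6*0)/((2*9/(1 + 4))) = -6 + 0/(2*9/5) = -6 + 0/(2*(⅕)*9) = -6 + 0/(18/5) = -6 + (5/18)*0 = -6 + 0 = -6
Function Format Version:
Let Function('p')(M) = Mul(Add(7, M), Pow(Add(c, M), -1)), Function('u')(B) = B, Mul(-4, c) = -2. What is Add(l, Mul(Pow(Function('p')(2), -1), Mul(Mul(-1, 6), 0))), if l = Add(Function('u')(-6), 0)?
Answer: -6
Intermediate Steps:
c = Rational(1, 2) (c = Mul(Rational(-1, 4), -2) = Rational(1, 2) ≈ 0.50000)
Function('p')(M) = Mul(Pow(Add(Rational(1, 2), M), -1), Add(7, M)) (Function('p')(M) = Mul(Add(7, M), Pow(Add(Rational(1, 2), M), -1)) = Mul(Pow(Add(Rational(1, 2), M), -1), Add(7, M)))
l = -6 (l = Add(-6, 0) = -6)
Add(l, Mul(Pow(Function('p')(2), -1), Mul(Mul(-1, 6), 0))) = Add(-6, Mul(Pow(Mul(2, Pow(Add(1, Mul(2, 2)), -1), Add(7, 2)), -1), Mul(Mul(-1, 6), 0))) = Add(-6, Mul(Pow(Mul(2, Pow(Add(1, 4), -1), 9), -1), Mul(-6, 0))) = Add(-6, Mul(Pow(Mul(2, Pow(5, -1), 9), -1), 0)) = Add(-6, Mul(Pow(Mul(2, Rational(1, 5), 9), -1), 0)) = Add(-6, Mul(Pow(Rational(18, 5), -1), 0)) = Add(-6, Mul(Rational(5, 18), 0)) = Add(-6, 0) = -6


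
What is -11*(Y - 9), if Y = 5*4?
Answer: -121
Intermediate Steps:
Y = 20
-11*(Y - 9) = -11*(20 - 9) = -11*11 = -121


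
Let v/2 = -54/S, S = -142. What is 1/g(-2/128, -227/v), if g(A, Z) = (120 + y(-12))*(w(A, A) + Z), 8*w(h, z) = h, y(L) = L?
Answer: -128/4125979 ≈ -3.1023e-5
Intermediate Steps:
v = 54/71 (v = 2*(-54/(-142)) = 2*(-54*(-1/142)) = 2*(27/71) = 54/71 ≈ 0.76056)
w(h, z) = h/8
g(A, Z) = 108*Z + 27*A/2 (g(A, Z) = (120 - 12)*(A/8 + Z) = 108*(Z + A/8) = 108*Z + 27*A/2)
1/g(-2/128, -227/v) = 1/(108*(-227/54/71) + 27*(-2/128)/2) = 1/(108*(-227*71/54) + 27*(-2*1/128)/2) = 1/(108*(-16117/54) + (27/2)*(-1/64)) = 1/(-32234 - 27/128) = 1/(-4125979/128) = -128/4125979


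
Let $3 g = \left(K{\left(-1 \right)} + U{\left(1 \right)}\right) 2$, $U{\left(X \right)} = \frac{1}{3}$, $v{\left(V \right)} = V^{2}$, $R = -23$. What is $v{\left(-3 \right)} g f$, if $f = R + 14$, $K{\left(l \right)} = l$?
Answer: $36$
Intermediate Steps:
$U{\left(X \right)} = \frac{1}{3}$
$g = - \frac{4}{9}$ ($g = \frac{\left(-1 + \frac{1}{3}\right) 2}{3} = \frac{\left(- \frac{2}{3}\right) 2}{3} = \frac{1}{3} \left(- \frac{4}{3}\right) = - \frac{4}{9} \approx -0.44444$)
$f = -9$ ($f = -23 + 14 = -9$)
$v{\left(-3 \right)} g f = \left(-3\right)^{2} \left(- \frac{4}{9}\right) \left(-9\right) = 9 \left(- \frac{4}{9}\right) \left(-9\right) = \left(-4\right) \left(-9\right) = 36$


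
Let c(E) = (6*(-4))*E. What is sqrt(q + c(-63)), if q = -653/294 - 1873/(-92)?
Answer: sqrt(1427857089)/966 ≈ 39.117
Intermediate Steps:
c(E) = -24*E
q = 245293/13524 (q = -653*1/294 - 1873*(-1/92) = -653/294 + 1873/92 = 245293/13524 ≈ 18.138)
sqrt(q + c(-63)) = sqrt(245293/13524 - 24*(-63)) = sqrt(245293/13524 + 1512) = sqrt(20693581/13524) = sqrt(1427857089)/966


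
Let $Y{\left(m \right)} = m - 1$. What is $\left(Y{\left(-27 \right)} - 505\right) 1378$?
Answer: $-734474$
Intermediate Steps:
$Y{\left(m \right)} = -1 + m$
$\left(Y{\left(-27 \right)} - 505\right) 1378 = \left(\left(-1 - 27\right) - 505\right) 1378 = \left(-28 - 505\right) 1378 = \left(-533\right) 1378 = -734474$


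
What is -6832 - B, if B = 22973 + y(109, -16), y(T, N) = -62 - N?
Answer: -29759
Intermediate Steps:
B = 22927 (B = 22973 + (-62 - 1*(-16)) = 22973 + (-62 + 16) = 22973 - 46 = 22927)
-6832 - B = -6832 - 1*22927 = -6832 - 22927 = -29759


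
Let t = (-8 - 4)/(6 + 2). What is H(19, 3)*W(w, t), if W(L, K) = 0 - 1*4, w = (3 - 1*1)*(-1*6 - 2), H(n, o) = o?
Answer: -12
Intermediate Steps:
t = -3/2 (t = -12/8 = -12*1/8 = -3/2 ≈ -1.5000)
w = -16 (w = (3 - 1)*(-6 - 2) = 2*(-8) = -16)
W(L, K) = -4 (W(L, K) = 0 - 4 = -4)
H(19, 3)*W(w, t) = 3*(-4) = -12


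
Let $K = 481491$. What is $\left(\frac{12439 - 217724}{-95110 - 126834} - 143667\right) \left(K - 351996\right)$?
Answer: $- \frac{4129054696391685}{221944} \approx -1.8604 \cdot 10^{10}$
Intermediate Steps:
$\left(\frac{12439 - 217724}{-95110 - 126834} - 143667\right) \left(K - 351996\right) = \left(\frac{12439 - 217724}{-95110 - 126834} - 143667\right) \left(481491 - 351996\right) = \left(- \frac{205285}{-221944} - 143667\right) 129495 = \left(\left(-205285\right) \left(- \frac{1}{221944}\right) - 143667\right) 129495 = \left(\frac{205285}{221944} - 143667\right) 129495 = \left(- \frac{31885823363}{221944}\right) 129495 = - \frac{4129054696391685}{221944}$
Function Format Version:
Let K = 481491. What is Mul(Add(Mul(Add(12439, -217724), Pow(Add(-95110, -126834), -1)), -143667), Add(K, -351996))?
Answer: Rational(-4129054696391685, 221944) ≈ -1.8604e+10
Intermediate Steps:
Mul(Add(Mul(Add(12439, -217724), Pow(Add(-95110, -126834), -1)), -143667), Add(K, -351996)) = Mul(Add(Mul(Add(12439, -217724), Pow(Add(-95110, -126834), -1)), -143667), Add(481491, -351996)) = Mul(Add(Mul(-205285, Pow(-221944, -1)), -143667), 129495) = Mul(Add(Mul(-205285, Rational(-1, 221944)), -143667), 129495) = Mul(Add(Rational(205285, 221944), -143667), 129495) = Mul(Rational(-31885823363, 221944), 129495) = Rational(-4129054696391685, 221944)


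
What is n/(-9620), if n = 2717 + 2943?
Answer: -283/481 ≈ -0.58836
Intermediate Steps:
n = 5660
n/(-9620) = 5660/(-9620) = 5660*(-1/9620) = -283/481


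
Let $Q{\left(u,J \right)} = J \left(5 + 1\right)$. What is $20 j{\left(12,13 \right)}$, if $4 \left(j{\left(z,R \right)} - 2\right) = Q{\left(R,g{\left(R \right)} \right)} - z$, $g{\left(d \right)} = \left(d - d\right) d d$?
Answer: $-20$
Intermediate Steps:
$g{\left(d \right)} = 0$ ($g{\left(d \right)} = 0 d d = 0 d = 0$)
$Q{\left(u,J \right)} = 6 J$ ($Q{\left(u,J \right)} = J 6 = 6 J$)
$j{\left(z,R \right)} = 2 - \frac{z}{4}$ ($j{\left(z,R \right)} = 2 + \frac{6 \cdot 0 - z}{4} = 2 + \frac{0 - z}{4} = 2 + \frac{\left(-1\right) z}{4} = 2 - \frac{z}{4}$)
$20 j{\left(12,13 \right)} = 20 \left(2 - 3\right) = 20 \left(-1\right) = -20$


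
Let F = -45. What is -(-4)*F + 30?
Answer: -150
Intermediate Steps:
-(-4)*F + 30 = -(-4)*(-45) + 30 = -4*45 + 30 = -180 + 30 = -150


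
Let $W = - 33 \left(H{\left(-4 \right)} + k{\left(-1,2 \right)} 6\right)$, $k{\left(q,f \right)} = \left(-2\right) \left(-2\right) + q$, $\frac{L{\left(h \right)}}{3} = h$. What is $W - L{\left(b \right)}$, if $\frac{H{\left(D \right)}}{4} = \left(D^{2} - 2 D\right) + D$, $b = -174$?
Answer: $-2712$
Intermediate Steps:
$L{\left(h \right)} = 3 h$
$k{\left(q,f \right)} = 4 + q$
$H{\left(D \right)} = - 4 D + 4 D^{2}$ ($H{\left(D \right)} = 4 \left(\left(D^{2} - 2 D\right) + D\right) = 4 \left(D^{2} - D\right) = - 4 D + 4 D^{2}$)
$W = -3234$ ($W = - 33 \left(4 \left(-4\right) \left(-1 - 4\right) + \left(4 - 1\right) 6\right) = - 33 \left(4 \left(-4\right) \left(-5\right) + 3 \cdot 6\right) = - 33 \left(80 + 18\right) = \left(-33\right) 98 = -3234$)
$W - L{\left(b \right)} = -3234 - 3 \left(-174\right) = -3234 - -522 = -3234 + 522 = -2712$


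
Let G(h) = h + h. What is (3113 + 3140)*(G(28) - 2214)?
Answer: -13493974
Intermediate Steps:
G(h) = 2*h
(3113 + 3140)*(G(28) - 2214) = (3113 + 3140)*(2*28 - 2214) = 6253*(56 - 2214) = 6253*(-2158) = -13493974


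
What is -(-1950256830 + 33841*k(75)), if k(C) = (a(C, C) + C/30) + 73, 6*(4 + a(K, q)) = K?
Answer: 1947414186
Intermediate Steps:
a(K, q) = -4 + K/6
k(C) = 69 + C/5 (k(C) = ((-4 + C/6) + C/30) + 73 = (-4 + C/5) + 73 = 69 + C/5)
-(-1950256830 + 33841*k(75)) = -(-1947921801 + 507615) = -33841/(1/(-57630 + (69 + 15))) = -33841/(1/(-57630 + 84)) = -33841/(1/(-57546)) = -33841/(-1/57546) = -33841*(-57546) = 1947414186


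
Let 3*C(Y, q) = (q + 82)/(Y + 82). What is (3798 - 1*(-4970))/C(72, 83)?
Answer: 122752/5 ≈ 24550.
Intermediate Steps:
C(Y, q) = (82 + q)/(3*(82 + Y)) (C(Y, q) = ((q + 82)/(Y + 82))/3 = ((82 + q)/(82 + Y))/3 = (82 + q)/(3*(82 + Y)))
(3798 - 1*(-4970))/C(72, 83) = (3798 - 1*(-4970))/(((82 + 83)/(3*(82 + 72)))) = (3798 + 4970)/(((⅓)*165/154)) = 8768/(((⅓)*(1/154)*165)) = 8768/(5/14) = 8768*(14/5) = 122752/5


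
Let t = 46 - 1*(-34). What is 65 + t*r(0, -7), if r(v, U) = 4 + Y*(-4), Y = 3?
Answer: -575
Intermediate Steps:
r(v, U) = -8 (r(v, U) = 4 + 3*(-4) = 4 - 12 = -8)
t = 80 (t = 46 + 34 = 80)
65 + t*r(0, -7) = 65 + 80*(-8) = 65 - 640 = -575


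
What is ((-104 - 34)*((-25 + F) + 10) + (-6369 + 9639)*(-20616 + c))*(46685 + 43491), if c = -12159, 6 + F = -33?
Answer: -9663873176448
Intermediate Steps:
F = -39 (F = -6 - 33 = -39)
((-104 - 34)*((-25 + F) + 10) + (-6369 + 9639)*(-20616 + c))*(46685 + 43491) = ((-104 - 34)*((-25 - 39) + 10) + (-6369 + 9639)*(-20616 - 12159))*(46685 + 43491) = (-138*(-64 + 10) + 3270*(-32775))*90176 = (-138*(-54) - 107174250)*90176 = (7452 - 107174250)*90176 = -107166798*90176 = -9663873176448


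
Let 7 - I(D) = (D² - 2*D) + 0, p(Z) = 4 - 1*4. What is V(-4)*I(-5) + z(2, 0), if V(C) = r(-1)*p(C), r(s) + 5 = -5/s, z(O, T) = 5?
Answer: 5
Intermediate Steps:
p(Z) = 0 (p(Z) = 4 - 4 = 0)
r(s) = -5 - 5/s
I(D) = 7 - D² + 2*D (I(D) = 7 - ((D² - 2*D) + 0) = 7 - (D² - 2*D) = 7 + (-D² + 2*D) = 7 - D² + 2*D)
V(C) = 0 (V(C) = (-5 - 5/(-1))*0 = (-5 - 5*(-1))*0 = (-5 + 5)*0 = 0*0 = 0)
V(-4)*I(-5) + z(2, 0) = 0*(7 - 1*(-5)² + 2*(-5)) + 5 = 0*(7 - 1*25 - 10) + 5 = 0*(7 - 25 - 10) + 5 = 0*(-28) + 5 = 0 + 5 = 5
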